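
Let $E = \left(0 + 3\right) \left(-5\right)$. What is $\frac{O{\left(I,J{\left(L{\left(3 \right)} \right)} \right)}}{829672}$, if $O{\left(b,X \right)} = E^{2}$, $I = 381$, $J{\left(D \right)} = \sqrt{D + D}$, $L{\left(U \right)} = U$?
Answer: $\frac{225}{829672} \approx 0.00027119$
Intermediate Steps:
$J{\left(D \right)} = \sqrt{2} \sqrt{D}$ ($J{\left(D \right)} = \sqrt{2 D} = \sqrt{2} \sqrt{D}$)
$E = -15$ ($E = 3 \left(-5\right) = -15$)
$O{\left(b,X \right)} = 225$ ($O{\left(b,X \right)} = \left(-15\right)^{2} = 225$)
$\frac{O{\left(I,J{\left(L{\left(3 \right)} \right)} \right)}}{829672} = \frac{225}{829672}$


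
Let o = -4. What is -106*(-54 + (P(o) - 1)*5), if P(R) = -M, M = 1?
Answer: 6784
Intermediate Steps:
P(R) = -1 (P(R) = -1*1 = -1)
-106*(-54 + (P(o) - 1)*5) = -106*(-54 + (-1 - 1)*5) = -106*(-54 - 2*5) = -106*(-54 - 10) = -106*(-64) = 6784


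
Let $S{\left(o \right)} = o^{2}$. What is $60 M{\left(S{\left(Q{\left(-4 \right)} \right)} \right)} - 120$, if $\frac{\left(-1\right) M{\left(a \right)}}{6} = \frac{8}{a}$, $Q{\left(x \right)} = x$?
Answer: $-300$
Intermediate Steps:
$M{\left(a \right)} = - \frac{48}{a}$ ($M{\left(a \right)} = - 6 \frac{8}{a} = - \frac{48}{a}$)
$60 M{\left(S{\left(Q{\left(-4 \right)} \right)} \right)} - 120 = 60 \left(- \frac{48}{\left(-4\right)^{2}}\right) - 120 = 60 \left(- \frac{48}{16}\right) - 120 = 60 \left(\left(-48\right) \frac{1}{16}\right) - 120 = 60 \left(-3\right) - 120 = -180 - 120 = -300$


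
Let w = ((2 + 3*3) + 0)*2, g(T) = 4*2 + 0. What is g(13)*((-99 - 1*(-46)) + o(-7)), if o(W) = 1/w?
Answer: -4660/11 ≈ -423.64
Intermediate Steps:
g(T) = 8 (g(T) = 8 + 0 = 8)
w = 22 (w = ((2 + 9) + 0)*2 = (11 + 0)*2 = 11*2 = 22)
o(W) = 1/22
g(13)*((-99 - 1*(-46)) + o(-7)) = 8*((-99 - 1*(-46)) + 1/22) = 8*((-99 + 46) + 1/22) = 8*(-53 + 1/22) = 8*(-1165/22) = -4660/11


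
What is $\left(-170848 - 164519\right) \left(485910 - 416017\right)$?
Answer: $-23439805731$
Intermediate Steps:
$\left(-170848 - 164519\right) \left(485910 - 416017\right) = \left(-335367\right) 69893 = -23439805731$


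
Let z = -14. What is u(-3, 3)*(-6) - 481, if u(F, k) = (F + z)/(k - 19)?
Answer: -3899/8 ≈ -487.38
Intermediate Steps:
u(F, k) = (-14 + F)/(-19 + k) (u(F, k) = (F - 14)/(k - 19) = (-14 + F)/(-19 + k))
u(-3, 3)*(-6) - 481 = ((-14 - 3)/(-19 + 3))*(-6) - 481 = (-17/(-16))*(-6) - 481 = -1/16*(-17)*(-6) - 481 = (17/16)*(-6) - 481 = -51/8 - 481 = -3899/8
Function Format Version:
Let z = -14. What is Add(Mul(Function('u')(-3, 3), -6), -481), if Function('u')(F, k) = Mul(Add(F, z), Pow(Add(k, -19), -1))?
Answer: Rational(-3899, 8) ≈ -487.38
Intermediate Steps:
Function('u')(F, k) = Mul(Pow(Add(-19, k), -1), Add(-14, F)) (Function('u')(F, k) = Mul(Add(F, -14), Pow(Add(k, -19), -1)) = Mul(Add(-14, F), Pow(Add(-19, k), -1)) = Mul(Pow(Add(-19, k), -1), Add(-14, F)))
Add(Mul(Function('u')(-3, 3), -6), -481) = Add(Mul(Mul(Pow(Add(-19, 3), -1), Add(-14, -3)), -6), -481) = Add(Mul(Mul(Pow(-16, -1), -17), -6), -481) = Add(Mul(Mul(Rational(-1, 16), -17), -6), -481) = Add(Mul(Rational(17, 16), -6), -481) = Add(Rational(-51, 8), -481) = Rational(-3899, 8)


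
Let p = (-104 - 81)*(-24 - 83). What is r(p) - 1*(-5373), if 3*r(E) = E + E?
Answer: 55709/3 ≈ 18570.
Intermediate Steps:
p = 19795 (p = -185*(-107) = 19795)
r(E) = 2*E/3 (r(E) = (E + E)/3 = (2*E)/3 = 2*E/3)
r(p) - 1*(-5373) = (⅔)*19795 - 1*(-5373) = 39590/3 + 5373 = 55709/3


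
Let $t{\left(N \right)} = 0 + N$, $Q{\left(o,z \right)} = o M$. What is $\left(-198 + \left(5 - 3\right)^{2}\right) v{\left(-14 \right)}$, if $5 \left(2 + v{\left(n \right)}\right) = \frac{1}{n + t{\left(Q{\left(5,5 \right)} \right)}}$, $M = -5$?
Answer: $\frac{75854}{195} \approx 388.99$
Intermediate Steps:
$Q{\left(o,z \right)} = - 5 o$ ($Q{\left(o,z \right)} = o \left(-5\right) = - 5 o$)
$t{\left(N \right)} = N$
$v{\left(n \right)} = -2 + \frac{1}{5 \left(-25 + n\right)}$ ($v{\left(n \right)} = -2 + \frac{1}{5 \left(n - 25\right)} = -2 + \frac{1}{5 \left(-25 + n\right)}$)
$\left(-198 + \left(5 - 3\right)^{2}\right) v{\left(-14 \right)} = \left(-198 + \left(5 - 3\right)^{2}\right) \frac{251 - -140}{5 \left(-25 - 14\right)} = \left(-198 + 2^{2}\right) \frac{251 + 140}{5 \left(-39\right)} = \left(-198 + 4\right) \frac{1}{5} \left(- \frac{1}{39}\right) 391 = \left(-194\right) \left(- \frac{391}{195}\right) = \frac{75854}{195}$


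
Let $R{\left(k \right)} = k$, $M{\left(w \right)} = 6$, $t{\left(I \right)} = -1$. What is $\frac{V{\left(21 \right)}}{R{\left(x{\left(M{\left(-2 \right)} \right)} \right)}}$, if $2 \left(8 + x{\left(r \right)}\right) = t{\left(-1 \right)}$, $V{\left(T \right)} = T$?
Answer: $- \frac{42}{17} \approx -2.4706$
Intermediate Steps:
$x{\left(r \right)} = - \frac{17}{2}$ ($x{\left(r \right)} = -8 + \frac{1}{2} \left(-1\right) = -8 - \frac{1}{2} = - \frac{17}{2}$)
$\frac{V{\left(21 \right)}}{R{\left(x{\left(M{\left(-2 \right)} \right)} \right)}} = \frac{21}{- \frac{17}{2}} = 21 \left(- \frac{2}{17}\right) = - \frac{42}{17}$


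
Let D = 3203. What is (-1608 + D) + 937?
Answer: 2532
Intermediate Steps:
(-1608 + D) + 937 = (-1608 + 3203) + 937 = 1595 + 937 = 2532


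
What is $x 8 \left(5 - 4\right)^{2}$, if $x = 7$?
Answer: $56$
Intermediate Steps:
$x 8 \left(5 - 4\right)^{2} = 7 \cdot 8 \left(5 - 4\right)^{2} = 56 \cdot 1^{2} = 56 \cdot 1 = 56$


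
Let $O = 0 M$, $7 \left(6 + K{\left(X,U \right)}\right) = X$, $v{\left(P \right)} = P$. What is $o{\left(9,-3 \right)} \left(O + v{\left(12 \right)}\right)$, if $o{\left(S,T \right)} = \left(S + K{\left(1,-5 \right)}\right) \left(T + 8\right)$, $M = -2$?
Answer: $\frac{1320}{7} \approx 188.57$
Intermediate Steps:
$K{\left(X,U \right)} = -6 + \frac{X}{7}$
$O = 0$ ($O = 0 \left(-2\right) = 0$)
$o{\left(S,T \right)} = \left(8 + T\right) \left(- \frac{41}{7} + S\right)$ ($o{\left(S,T \right)} = \left(S + \left(-6 + \frac{1}{7} \cdot 1\right)\right) \left(T + 8\right) = \left(S + \left(-6 + \frac{1}{7}\right)\right) \left(8 + T\right) = \left(S - \frac{41}{7}\right) \left(8 + T\right) = \left(- \frac{41}{7} + S\right) \left(8 + T\right) = \left(8 + T\right) \left(- \frac{41}{7} + S\right)$)
$o{\left(9,-3 \right)} \left(O + v{\left(12 \right)}\right) = \left(- \frac{328}{7} + 8 \cdot 9 - - \frac{123}{7} + 9 \left(-3\right)\right) \left(0 + 12\right) = \left(- \frac{328}{7} + 72 + \frac{123}{7} - 27\right) 12 = \frac{110}{7} \cdot 12 = \frac{1320}{7}$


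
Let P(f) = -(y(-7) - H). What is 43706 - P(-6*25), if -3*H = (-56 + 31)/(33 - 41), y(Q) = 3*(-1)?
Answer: 1048897/24 ≈ 43704.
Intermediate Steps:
y(Q) = -3
H = -25/24 (H = -(-56 + 31)/(3*(33 - 41)) = -(-25)/(3*(-8)) = -(-25)*(-1)/(3*8) = -⅓*25/8 = -25/24 ≈ -1.0417)
P(f) = 47/24 (P(f) = -(-3 - 1*(-25/24)) = -(-3 + 25/24) = -1*(-47/24) = 47/24)
43706 - P(-6*25) = 43706 - 1*47/24 = 43706 - 47/24 = 1048897/24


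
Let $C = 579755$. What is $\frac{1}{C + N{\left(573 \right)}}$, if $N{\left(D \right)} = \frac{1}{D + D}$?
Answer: $\frac{1146}{664399231} \approx 1.7249 \cdot 10^{-6}$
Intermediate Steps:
$N{\left(D \right)} = \frac{1}{2 D}$
$\frac{1}{C + N{\left(573 \right)}} = \frac{1}{579755 + \frac{1}{2 \cdot 573}} = \frac{1}{579755 + \frac{1}{2} \cdot \frac{1}{573}} = \frac{1}{579755 + \frac{1}{1146}} = \frac{1}{\frac{664399231}{1146}} = \frac{1146}{664399231}$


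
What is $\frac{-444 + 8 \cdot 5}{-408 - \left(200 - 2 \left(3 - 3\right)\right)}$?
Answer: $\frac{101}{152} \approx 0.66447$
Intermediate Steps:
$\frac{-444 + 8 \cdot 5}{-408 - \left(200 - 2 \left(3 - 3\right)\right)} = \frac{-444 + 40}{-408 - \left(200 - 0\right)} = - \frac{404}{-408 - 200} = - \frac{404}{-608} = \left(-404\right) \left(- \frac{1}{608}\right) = \frac{101}{152}$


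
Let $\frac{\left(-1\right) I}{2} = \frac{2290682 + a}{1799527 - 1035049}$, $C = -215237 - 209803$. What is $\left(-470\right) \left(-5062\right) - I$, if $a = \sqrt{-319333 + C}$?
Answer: $\frac{909402385142}{382239} + \frac{i \sqrt{744373}}{382239} \approx 2.3791 \cdot 10^{6} + 0.0022571 i$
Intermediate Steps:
$C = -425040$
$a = i \sqrt{744373}$ ($a = \sqrt{-319333 - 425040} = \sqrt{-744373} = i \sqrt{744373} \approx 862.77 i$)
$I = - \frac{2290682}{382239} - \frac{i \sqrt{744373}}{382239}$ ($I = - 2 \frac{2290682 + i \sqrt{744373}}{1799527 - 1035049} = - 2 \frac{2290682 + i \sqrt{744373}}{764478} = - 2 \left(2290682 + i \sqrt{744373}\right) \frac{1}{764478} = - 2 \left(\frac{1145341}{382239} + \frac{i \sqrt{744373}}{764478}\right) = - \frac{2290682}{382239} - \frac{i \sqrt{744373}}{382239} \approx -5.9928 - 0.0022571 i$)
$\left(-470\right) \left(-5062\right) - I = \left(-470\right) \left(-5062\right) - \left(- \frac{2290682}{382239} - \frac{i \sqrt{744373}}{382239}\right) = 2379140 + \left(\frac{2290682}{382239} + \frac{i \sqrt{744373}}{382239}\right) = \frac{909402385142}{382239} + \frac{i \sqrt{744373}}{382239}$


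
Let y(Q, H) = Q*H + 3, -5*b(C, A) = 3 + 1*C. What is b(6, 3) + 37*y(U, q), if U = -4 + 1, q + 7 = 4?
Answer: 2211/5 ≈ 442.20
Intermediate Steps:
q = -3 (q = -7 + 4 = -3)
b(C, A) = -⅗ - C/5 (b(C, A) = -(3 + 1*C)/5 = -(3 + C)/5 = -⅗ - C/5)
U = -3
y(Q, H) = 3 + H*Q (y(Q, H) = H*Q + 3 = 3 + H*Q)
b(6, 3) + 37*y(U, q) = (-⅗ - ⅕*6) + 37*(3 - 3*(-3)) = (-⅗ - 6/5) + 37*(3 + 9) = -9/5 + 37*12 = -9/5 + 444 = 2211/5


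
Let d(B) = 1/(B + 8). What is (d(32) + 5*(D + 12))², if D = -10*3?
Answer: 12952801/1600 ≈ 8095.5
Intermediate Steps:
D = -30
d(B) = 1/(8 + B)
(d(32) + 5*(D + 12))² = (1/(8 + 32) + 5*(-30 + 12))² = (1/40 + 5*(-18))² = (1/40 - 90)² = (-3599/40)² = 12952801/1600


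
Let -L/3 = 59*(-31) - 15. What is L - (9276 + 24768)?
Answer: -28512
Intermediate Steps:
L = 5532 (L = -3*(59*(-31) - 15) = -3*(-1829 - 15) = -3*(-1844) = 5532)
L - (9276 + 24768) = 5532 - (9276 + 24768) = 5532 - 1*34044 = 5532 - 34044 = -28512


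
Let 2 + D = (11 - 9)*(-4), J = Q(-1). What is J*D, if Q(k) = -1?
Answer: 10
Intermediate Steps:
J = -1
D = -10 (D = -2 + (11 - 9)*(-4) = -2 + 2*(-4) = -2 - 8 = -10)
J*D = -1*(-10) = 10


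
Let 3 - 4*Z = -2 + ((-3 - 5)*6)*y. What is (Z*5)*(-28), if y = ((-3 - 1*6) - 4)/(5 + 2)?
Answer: 2945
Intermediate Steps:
y = -13/7 (y = ((-3 - 6) - 4)/7 = (-9 - 4)*(⅐) = -13*⅐ = -13/7 ≈ -1.8571)
Z = -589/28 (Z = ¾ - (-2 + ((-3 - 5)*6)*(-13/7))/4 = ¾ - (-2 - 8*6*(-13/7))/4 = ¾ - (-2 - 48*(-13/7))/4 = ¾ - (-2 + 624/7)/4 = ¾ - ¼*610/7 = ¾ - 305/14 = -589/28 ≈ -21.036)
(Z*5)*(-28) = -589/28*5*(-28) = -2945/28*(-28) = 2945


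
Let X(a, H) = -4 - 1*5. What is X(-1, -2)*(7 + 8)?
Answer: -135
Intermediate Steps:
X(a, H) = -9 (X(a, H) = -4 - 5 = -9)
X(-1, -2)*(7 + 8) = -9*(7 + 8) = -9*15 = -135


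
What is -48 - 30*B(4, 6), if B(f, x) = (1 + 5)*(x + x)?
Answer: -2208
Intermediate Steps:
B(f, x) = 12*x (B(f, x) = 6*(2*x) = 12*x)
-48 - 30*B(4, 6) = -48 - 360*6 = -48 - 30*72 = -48 - 2160 = -2208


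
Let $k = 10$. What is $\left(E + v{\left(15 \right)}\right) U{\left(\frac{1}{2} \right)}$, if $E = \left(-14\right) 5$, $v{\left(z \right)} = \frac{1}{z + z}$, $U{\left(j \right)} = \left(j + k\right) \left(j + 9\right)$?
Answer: $- \frac{279167}{40} \approx -6979.2$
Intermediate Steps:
$U{\left(j \right)} = \left(9 + j\right) \left(10 + j\right)$ ($U{\left(j \right)} = \left(j + 10\right) \left(j + 9\right) = \left(10 + j\right) \left(9 + j\right) = \left(9 + j\right) \left(10 + j\right)$)
$v{\left(z \right)} = \frac{1}{2 z}$
$E = -70$
$\left(E + v{\left(15 \right)}\right) U{\left(\frac{1}{2} \right)} = \left(-70 + \frac{1}{2 \cdot 15}\right) \left(90 + \left(\frac{1}{2}\right)^{2} + \frac{19}{2}\right) = \left(-70 + \frac{1}{2} \cdot \frac{1}{15}\right) \left(90 + \left(\frac{1}{2}\right)^{2} + 19 \cdot \frac{1}{2}\right) = \left(-70 + \frac{1}{30}\right) \left(90 + \frac{1}{4} + \frac{19}{2}\right) = \left(- \frac{2099}{30}\right) \frac{399}{4} = - \frac{279167}{40}$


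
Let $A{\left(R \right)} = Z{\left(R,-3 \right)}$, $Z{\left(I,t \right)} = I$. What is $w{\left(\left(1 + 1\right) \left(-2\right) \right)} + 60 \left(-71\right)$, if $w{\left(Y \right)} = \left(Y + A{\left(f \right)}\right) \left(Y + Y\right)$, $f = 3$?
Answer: $-4252$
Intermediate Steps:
$A{\left(R \right)} = R$
$w{\left(Y \right)} = 2 Y \left(3 + Y\right)$ ($w{\left(Y \right)} = \left(Y + 3\right) \left(Y + Y\right) = \left(3 + Y\right) 2 Y = 2 Y \left(3 + Y\right)$)
$w{\left(\left(1 + 1\right) \left(-2\right) \right)} + 60 \left(-71\right) = 2 \left(1 + 1\right) \left(-2\right) \left(3 + \left(1 + 1\right) \left(-2\right)\right) + 60 \left(-71\right) = 2 \cdot 2 \left(-2\right) \left(3 + 2 \left(-2\right)\right) - 4260 = 2 \left(-4\right) \left(3 - 4\right) - 4260 = 2 \left(-4\right) \left(-1\right) - 4260 = 8 - 4260 = -4252$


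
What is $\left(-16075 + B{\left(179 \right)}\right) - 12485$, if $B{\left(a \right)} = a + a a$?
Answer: $3660$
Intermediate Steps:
$B{\left(a \right)} = a + a^{2}$
$\left(-16075 + B{\left(179 \right)}\right) - 12485 = \left(-16075 + 179 \left(1 + 179\right)\right) - 12485 = \left(-16075 + 179 \cdot 180\right) - 12485 = \left(-16075 + 32220\right) - 12485 = 16145 - 12485 = 3660$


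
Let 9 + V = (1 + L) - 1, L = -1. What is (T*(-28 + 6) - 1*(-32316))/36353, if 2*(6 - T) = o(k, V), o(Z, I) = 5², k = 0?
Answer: 32459/36353 ≈ 0.89288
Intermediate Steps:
V = -10 (V = -9 + ((1 - 1) - 1) = -9 + (0 - 1) = -9 - 1 = -10)
o(Z, I) = 25
T = -13/2 (T = 6 - ½*25 = 6 - 25/2 = -13/2 ≈ -6.5000)
(T*(-28 + 6) - 1*(-32316))/36353 = (-13*(-28 + 6)/2 - 1*(-32316))/36353 = (-13/2*(-22) + 32316)*(1/36353) = (143 + 32316)*(1/36353) = 32459*(1/36353) = 32459/36353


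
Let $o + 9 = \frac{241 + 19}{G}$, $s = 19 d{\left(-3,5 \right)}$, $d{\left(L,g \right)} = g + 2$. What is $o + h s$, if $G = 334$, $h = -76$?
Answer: $- \frac{1689409}{167} \approx -10116.0$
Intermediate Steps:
$d{\left(L,g \right)} = 2 + g$
$s = 133$ ($s = 19 \left(2 + 5\right) = 19 \cdot 7 = 133$)
$o = - \frac{1373}{167}$ ($o = -9 + \frac{241 + 19}{334} = -9 + 260 \cdot \frac{1}{334} = -9 + \frac{130}{167} = - \frac{1373}{167} \approx -8.2216$)
$o + h s = - \frac{1373}{167} - 10108 = - \frac{1689409}{167}$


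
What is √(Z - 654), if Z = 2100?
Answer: √1446 ≈ 38.026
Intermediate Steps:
√(Z - 654) = √(2100 - 654) = √1446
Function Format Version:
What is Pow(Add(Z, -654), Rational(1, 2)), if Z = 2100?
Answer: Pow(1446, Rational(1, 2)) ≈ 38.026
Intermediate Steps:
Pow(Add(Z, -654), Rational(1, 2)) = Pow(Add(2100, -654), Rational(1, 2)) = Pow(1446, Rational(1, 2))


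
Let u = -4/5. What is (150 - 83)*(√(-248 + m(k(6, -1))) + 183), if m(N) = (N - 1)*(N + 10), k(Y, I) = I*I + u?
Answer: 12261 + 134*I*√1601/5 ≈ 12261.0 + 1072.3*I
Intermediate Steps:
u = -⅘ (u = -4*⅕ = -⅘ ≈ -0.80000)
k(Y, I) = -⅘ + I² (k(Y, I) = I*I - ⅘ = I² - ⅘ = -⅘ + I²)
m(N) = (-1 + N)*(10 + N)
(150 - 83)*(√(-248 + m(k(6, -1))) + 183) = (150 - 83)*(√(-248 + (-10 + (-⅘ + (-1)²)² + 9*(-⅘ + (-1)²))) + 183) = 67*(√(-248 + (-10 + (-⅘ + 1)² + 9*(-⅘ + 1))) + 183) = 67*(√(-248 + (-10 + (⅕)² + 9*(⅕))) + 183) = 67*(√(-248 + (-10 + 1/25 + 9/5)) + 183) = 67*(√(-248 - 204/25) + 183) = 67*(√(-6404/25) + 183) = 67*(2*I*√1601/5 + 183) = 67*(183 + 2*I*√1601/5) = 12261 + 134*I*√1601/5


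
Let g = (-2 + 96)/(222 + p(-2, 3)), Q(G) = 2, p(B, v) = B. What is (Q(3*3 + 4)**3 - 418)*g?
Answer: -1927/11 ≈ -175.18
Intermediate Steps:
g = 47/110 (g = (-2 + 96)/(222 - 2) = 94/220 = 94*(1/220) = 47/110 ≈ 0.42727)
(Q(3*3 + 4)**3 - 418)*g = (2**3 - 418)*(47/110) = (8 - 418)*(47/110) = -410*47/110 = -1927/11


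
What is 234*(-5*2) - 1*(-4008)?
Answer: 1668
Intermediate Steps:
234*(-5*2) - 1*(-4008) = 234*(-10) + 4008 = -2340 + 4008 = 1668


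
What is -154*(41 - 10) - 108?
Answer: -4882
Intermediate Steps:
-154*(41 - 10) - 108 = -154*31 - 108 = -4774 - 108 = -4882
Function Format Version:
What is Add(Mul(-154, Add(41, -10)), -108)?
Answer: -4882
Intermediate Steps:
Add(Mul(-154, Add(41, -10)), -108) = Add(Mul(-154, 31), -108) = Add(-4774, -108) = -4882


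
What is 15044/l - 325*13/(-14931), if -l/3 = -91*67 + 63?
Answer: 7169117/6435261 ≈ 1.1140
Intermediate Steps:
l = 18102 (l = -3*(-91*67 + 63) = -3*(-6097 + 63) = -3*(-6034) = 18102)
15044/l - 325*13/(-14931) = 15044/18102 - 325*13/(-14931) = 15044*(1/18102) - 4225*(-1/14931) = 7522/9051 + 4225/14931 = 7169117/6435261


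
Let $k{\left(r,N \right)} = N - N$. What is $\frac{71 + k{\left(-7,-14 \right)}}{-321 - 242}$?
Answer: $- \frac{71}{563} \approx -0.12611$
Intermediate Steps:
$k{\left(r,N \right)} = 0$
$\frac{71 + k{\left(-7,-14 \right)}}{-321 - 242} = \frac{71 + 0}{-321 - 242} = \frac{71}{-563} = 71 \left(- \frac{1}{563}\right) = - \frac{71}{563}$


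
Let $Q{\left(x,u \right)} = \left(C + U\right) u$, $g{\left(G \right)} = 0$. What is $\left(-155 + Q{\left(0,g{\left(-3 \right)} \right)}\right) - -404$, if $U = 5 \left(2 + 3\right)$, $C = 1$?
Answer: $249$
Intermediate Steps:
$U = 25$ ($U = 5 \cdot 5 = 25$)
$Q{\left(x,u \right)} = 26 u$ ($Q{\left(x,u \right)} = \left(1 + 25\right) u = 26 u$)
$\left(-155 + Q{\left(0,g{\left(-3 \right)} \right)}\right) - -404 = \left(-155 + 26 \cdot 0\right) - -404 = \left(-155 + 0\right) + 404 = -155 + 404 = 249$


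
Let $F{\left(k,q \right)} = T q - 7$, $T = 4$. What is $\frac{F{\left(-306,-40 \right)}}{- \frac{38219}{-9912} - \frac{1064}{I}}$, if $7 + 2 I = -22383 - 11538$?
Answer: $- \frac{7020144264}{164723371} \approx -42.618$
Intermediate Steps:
$I = -16964$ ($I = - \frac{7}{2} + \frac{-22383 - 11538}{2} = - \frac{7}{2} + \frac{1}{2} \left(-33921\right) = - \frac{7}{2} - \frac{33921}{2} = -16964$)
$F{\left(k,q \right)} = -7 + 4 q$ ($F{\left(k,q \right)} = 4 q - 7 = -7 + 4 q$)
$\frac{F{\left(-306,-40 \right)}}{- \frac{38219}{-9912} - \frac{1064}{I}} = \frac{-7 + 4 \left(-40\right)}{- \frac{38219}{-9912} - \frac{1064}{-16964}} = \frac{-7 - 160}{\left(-38219\right) \left(- \frac{1}{9912}\right) - - \frac{266}{4241}} = - \frac{167}{\frac{38219}{9912} + \frac{266}{4241}} = - \frac{167}{\frac{164723371}{42036792}} = \left(-167\right) \frac{42036792}{164723371} = - \frac{7020144264}{164723371}$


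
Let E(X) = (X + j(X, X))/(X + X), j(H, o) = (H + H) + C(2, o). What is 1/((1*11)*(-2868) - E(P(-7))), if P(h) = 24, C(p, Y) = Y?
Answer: -1/31550 ≈ -3.1696e-5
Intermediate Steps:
j(H, o) = o + 2*H (j(H, o) = (H + H) + o = 2*H + o = o + 2*H)
E(X) = 2 (E(X) = (X + (X + 2*X))/(X + X) = (X + 3*X)/((2*X)) = (4*X)*(1/(2*X)) = 2)
1/((1*11)*(-2868) - E(P(-7))) = 1/((1*11)*(-2868) - 1*2) = 1/(11*(-2868) - 2) = 1/(-31548 - 2) = 1/(-31550) = -1/31550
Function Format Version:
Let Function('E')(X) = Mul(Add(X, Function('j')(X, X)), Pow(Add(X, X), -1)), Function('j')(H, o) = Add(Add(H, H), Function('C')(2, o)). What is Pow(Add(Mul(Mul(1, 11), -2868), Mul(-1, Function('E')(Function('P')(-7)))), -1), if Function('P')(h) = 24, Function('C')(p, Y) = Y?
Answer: Rational(-1, 31550) ≈ -3.1696e-5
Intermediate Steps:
Function('j')(H, o) = Add(o, Mul(2, H)) (Function('j')(H, o) = Add(Add(H, H), o) = Add(Mul(2, H), o) = Add(o, Mul(2, H)))
Function('E')(X) = 2 (Function('E')(X) = Mul(Add(X, Add(X, Mul(2, X))), Pow(Add(X, X), -1)) = Mul(Add(X, Mul(3, X)), Pow(Mul(2, X), -1)) = Mul(Mul(4, X), Mul(Rational(1, 2), Pow(X, -1))) = 2)
Pow(Add(Mul(Mul(1, 11), -2868), Mul(-1, Function('E')(Function('P')(-7)))), -1) = Pow(Add(Mul(Mul(1, 11), -2868), Mul(-1, 2)), -1) = Pow(Add(Mul(11, -2868), -2), -1) = Pow(Add(-31548, -2), -1) = Pow(-31550, -1) = Rational(-1, 31550)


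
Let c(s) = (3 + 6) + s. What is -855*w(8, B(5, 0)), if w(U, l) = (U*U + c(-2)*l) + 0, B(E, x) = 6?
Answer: -90630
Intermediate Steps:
c(s) = 9 + s
w(U, l) = U**2 + 7*l (w(U, l) = (U*U + (9 - 2)*l) + 0 = (U**2 + 7*l) + 0 = U**2 + 7*l)
-855*w(8, B(5, 0)) = -855*(8**2 + 7*6) = -855*(64 + 42) = -855*106 = -90630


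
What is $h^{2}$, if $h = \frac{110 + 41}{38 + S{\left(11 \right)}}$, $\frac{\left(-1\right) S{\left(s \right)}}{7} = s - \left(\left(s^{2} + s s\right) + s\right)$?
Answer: $\frac{22801}{2999824} \approx 0.0076008$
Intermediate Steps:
$S{\left(s \right)} = 14 s^{2}$ ($S{\left(s \right)} = - 7 \left(s - \left(\left(s^{2} + s s\right) + s\right)\right) = - 7 \left(s - \left(\left(s^{2} + s^{2}\right) + s\right)\right) = - 7 \left(s - \left(2 s^{2} + s\right)\right) = - 7 \left(s - \left(s + 2 s^{2}\right)\right) = - 7 \left(- 2 s^{2}\right) = 14 s^{2}$)
$h = \frac{151}{1732}$ ($h = \frac{110 + 41}{38 + 14 \cdot 11^{2}} = \frac{151}{38 + 14 \cdot 121} = \frac{151}{38 + 1694} = \frac{151}{1732} \approx 0.087182$)
$h^{2} = \left(\frac{151}{1732}\right)^{2} = \frac{22801}{2999824}$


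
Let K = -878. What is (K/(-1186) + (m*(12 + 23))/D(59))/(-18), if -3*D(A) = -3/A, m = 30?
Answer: -36736789/10674 ≈ -3441.7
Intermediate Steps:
D(A) = 1/A (D(A) = -(-1)/A = 1/A)
(K/(-1186) + (m*(12 + 23))/D(59))/(-18) = (-878/(-1186) + (30*(12 + 23))/(1/59))/(-18) = (-878*(-1/1186) + (30*35)/(1/59))*(-1/18) = (439/593 + 1050*59)*(-1/18) = (439/593 + 61950)*(-1/18) = (36736789/593)*(-1/18) = -36736789/10674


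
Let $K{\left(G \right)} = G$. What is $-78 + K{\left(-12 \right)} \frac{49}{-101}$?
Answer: $- \frac{7290}{101} \approx -72.178$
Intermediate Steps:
$-78 + K{\left(-12 \right)} \frac{49}{-101} = -78 - 12 \frac{49}{-101} = -78 - 12 \cdot 49 \left(- \frac{1}{101}\right) = -78 - - \frac{588}{101} = -78 + \frac{588}{101} = - \frac{7290}{101}$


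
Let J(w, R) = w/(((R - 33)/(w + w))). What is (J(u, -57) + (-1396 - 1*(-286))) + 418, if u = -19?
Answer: -31501/45 ≈ -700.02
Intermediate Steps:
J(w, R) = 2*w²/(-33 + R) (J(w, R) = w/(((-33 + R)/((2*w)))) = w/(((-33 + R)*(1/(2*w)))) = w/(((-33 + R)/(2*w))) = w*(2*w/(-33 + R)) = 2*w²/(-33 + R))
(J(u, -57) + (-1396 - 1*(-286))) + 418 = (2*(-19)²/(-33 - 57) + (-1396 - 1*(-286))) + 418 = (2*361/(-90) + (-1396 + 286)) + 418 = (2*361*(-1/90) - 1110) + 418 = (-361/45 - 1110) + 418 = -50311/45 + 418 = -31501/45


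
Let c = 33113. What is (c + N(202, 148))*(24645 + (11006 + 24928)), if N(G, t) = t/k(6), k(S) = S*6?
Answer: 2006201474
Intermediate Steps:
k(S) = 6*S
N(G, t) = t/36 (N(G, t) = t/((6*6)) = t/36)
(c + N(202, 148))*(24645 + (11006 + 24928)) = (33113 + (1/36)*148)*(24645 + (11006 + 24928)) = (33113 + 37/9)*(24645 + 35934) = (298054/9)*60579 = 2006201474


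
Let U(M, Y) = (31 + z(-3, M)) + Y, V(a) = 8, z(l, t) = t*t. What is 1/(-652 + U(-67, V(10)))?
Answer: 1/3876 ≈ 0.00025800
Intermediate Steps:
z(l, t) = t²
U(M, Y) = 31 + Y + M² (U(M, Y) = (31 + M²) + Y = 31 + Y + M²)
1/(-652 + U(-67, V(10))) = 1/(-652 + (31 + 8 + (-67)²)) = 1/(-652 + (31 + 8 + 4489)) = 1/(-652 + 4528) = 1/3876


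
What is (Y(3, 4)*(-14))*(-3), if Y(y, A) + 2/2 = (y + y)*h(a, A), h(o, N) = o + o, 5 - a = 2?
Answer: 1470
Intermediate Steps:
a = 3 (a = 5 - 1*2 = 5 - 2 = 3)
h(o, N) = 2*o
Y(y, A) = -1 + 12*y (Y(y, A) = -1 + (y + y)*(2*3) = -1 + (2*y)*6 = -1 + 12*y)
(Y(3, 4)*(-14))*(-3) = ((-1 + 12*3)*(-14))*(-3) = ((-1 + 36)*(-14))*(-3) = (35*(-14))*(-3) = -490*(-3) = 1470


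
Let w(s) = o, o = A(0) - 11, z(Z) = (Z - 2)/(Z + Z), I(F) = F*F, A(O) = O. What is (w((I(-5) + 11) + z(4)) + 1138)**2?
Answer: 1270129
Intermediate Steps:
I(F) = F**2
z(Z) = (-2 + Z)/(2*Z) (z(Z) = (-2 + Z)/((2*Z)) = (-2 + Z)*(1/(2*Z)) = (-2 + Z)/(2*Z))
o = -11 (o = 0 - 11 = -11)
w(s) = -11
(w((I(-5) + 11) + z(4)) + 1138)**2 = (-11 + 1138)**2 = 1127**2 = 1270129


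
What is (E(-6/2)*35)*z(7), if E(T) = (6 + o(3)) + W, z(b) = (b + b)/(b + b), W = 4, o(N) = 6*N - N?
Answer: 875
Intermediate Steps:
o(N) = 5*N
z(b) = 1 (z(b) = (2*b)/((2*b)) = (2*b)*(1/(2*b)) = 1)
E(T) = 25 (E(T) = (6 + 5*3) + 4 = (6 + 15) + 4 = 21 + 4 = 25)
(E(-6/2)*35)*z(7) = (25*35)*1 = 875*1 = 875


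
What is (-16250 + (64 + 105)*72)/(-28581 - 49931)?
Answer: 2041/39256 ≈ 0.051992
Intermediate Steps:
(-16250 + (64 + 105)*72)/(-28581 - 49931) = (-16250 + 169*72)/(-78512) = (-16250 + 12168)*(-1/78512) = -4082*(-1/78512) = 2041/39256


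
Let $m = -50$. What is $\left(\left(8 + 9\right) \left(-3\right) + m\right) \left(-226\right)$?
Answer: $22826$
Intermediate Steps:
$\left(\left(8 + 9\right) \left(-3\right) + m\right) \left(-226\right) = \left(\left(8 + 9\right) \left(-3\right) - 50\right) \left(-226\right) = \left(17 \left(-3\right) - 50\right) \left(-226\right) = \left(-51 - 50\right) \left(-226\right) = \left(-101\right) \left(-226\right) = 22826$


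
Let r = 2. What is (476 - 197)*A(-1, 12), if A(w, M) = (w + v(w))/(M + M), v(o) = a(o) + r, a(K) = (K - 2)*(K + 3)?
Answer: -465/8 ≈ -58.125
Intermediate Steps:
a(K) = (-2 + K)*(3 + K)
v(o) = -4 + o + o**2 (v(o) = (-6 + o + o**2) + 2 = -4 + o + o**2)
A(w, M) = (-4 + w**2 + 2*w)/(2*M) (A(w, M) = (w + (-4 + w + w**2))/(M + M) = (-4 + w**2 + 2*w)/((2*M)) = (-4 + w**2 + 2*w)*(1/(2*M)) = (-4 + w**2 + 2*w)/(2*M))
(476 - 197)*A(-1, 12) = (476 - 197)*((-2 - 1 + (1/2)*(-1)**2)/12) = 279*((-2 - 1 + (1/2)*1)/12) = 279*((-2 - 1 + 1/2)/12) = 279*((1/12)*(-5/2)) = 279*(-5/24) = -465/8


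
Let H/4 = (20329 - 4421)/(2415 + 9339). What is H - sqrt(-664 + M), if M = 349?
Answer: 31816/5877 - 3*I*sqrt(35) ≈ 5.4136 - 17.748*I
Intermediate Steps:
H = 31816/5877 (H = 4*((20329 - 4421)/(2415 + 9339)) = 4*(15908/11754) = 4*(15908*(1/11754)) = 4*(7954/5877) = 31816/5877 ≈ 5.4136)
H - sqrt(-664 + M) = 31816/5877 - sqrt(-664 + 349) = 31816/5877 - sqrt(-315) = 31816/5877 - 3*I*sqrt(35)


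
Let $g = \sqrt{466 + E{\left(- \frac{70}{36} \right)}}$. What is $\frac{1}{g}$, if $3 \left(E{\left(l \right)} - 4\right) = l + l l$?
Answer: $\frac{18 \sqrt{1372305}}{457435} \approx 0.046097$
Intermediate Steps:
$E{\left(l \right)} = 4 + \frac{l}{3} + \frac{l^{2}}{3}$ ($E{\left(l \right)} = 4 + \frac{l + l l}{3} = 4 + \frac{l + l^{2}}{3} = 4 + \left(\frac{l}{3} + \frac{l^{2}}{3}\right) = 4 + \frac{l}{3} + \frac{l^{2}}{3}$)
$g = \frac{\sqrt{1372305}}{54}$ ($g = \sqrt{466 + \left(4 + \frac{\left(-70\right) \frac{1}{36}}{3} + \frac{\left(- \frac{70}{36}\right)^{2}}{3}\right)} = \sqrt{466 + \left(4 + \frac{\left(-70\right) \frac{1}{36}}{3} + \frac{\left(\left(-70\right) \frac{1}{36}\right)^{2}}{3}\right)} = \sqrt{466 + \left(4 + \frac{1}{3} \left(- \frac{35}{18}\right) + \frac{\left(- \frac{35}{18}\right)^{2}}{3}\right)} = \sqrt{466 + \left(4 - \frac{35}{54} + \frac{1}{3} \cdot \frac{1225}{324}\right)} = \sqrt{466 + \left(4 - \frac{35}{54} + \frac{1225}{972}\right)} = \sqrt{466 + \frac{4483}{972}} = \sqrt{\frac{457435}{972}} = \frac{\sqrt{1372305}}{54} \approx 21.694$)
$\frac{1}{g} = \frac{1}{\frac{1}{54} \sqrt{1372305}} = \frac{18 \sqrt{1372305}}{457435}$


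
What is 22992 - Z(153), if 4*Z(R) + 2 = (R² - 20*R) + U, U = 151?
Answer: 35735/2 ≈ 17868.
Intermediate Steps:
Z(R) = 149/4 - 5*R + R²/4 (Z(R) = -½ + ((R² - 20*R) + 151)/4 = -½ + (151 + R² - 20*R)/4 = -½ + (151/4 - 5*R + R²/4) = 149/4 - 5*R + R²/4)
22992 - Z(153) = 22992 - (149/4 - 5*153 + (¼)*153²) = 22992 - (149/4 - 765 + (¼)*23409) = 22992 - (149/4 - 765 + 23409/4) = 22992 - 1*10249/2 = 22992 - 10249/2 = 35735/2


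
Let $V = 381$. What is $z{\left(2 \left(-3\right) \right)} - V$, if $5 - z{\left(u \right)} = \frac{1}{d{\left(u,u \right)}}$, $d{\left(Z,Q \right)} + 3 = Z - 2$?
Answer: $- \frac{4135}{11} \approx -375.91$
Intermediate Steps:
$d{\left(Z,Q \right)} = -5 + Z$ ($d{\left(Z,Q \right)} = -3 + \left(Z - 2\right) = -3 + \left(-2 + Z\right) = -5 + Z$)
$z{\left(u \right)} = 5 - \frac{1}{-5 + u}$
$z{\left(2 \left(-3\right) \right)} - V = \frac{-26 + 5 \cdot 2 \left(-3\right)}{-5 + 2 \left(-3\right)} - 381 = \frac{-26 + 5 \left(-6\right)}{-5 - 6} - 381 = \frac{-26 - 30}{-11} - 381 = \left(- \frac{1}{11}\right) \left(-56\right) - 381 = \frac{56}{11} - 381 = - \frac{4135}{11}$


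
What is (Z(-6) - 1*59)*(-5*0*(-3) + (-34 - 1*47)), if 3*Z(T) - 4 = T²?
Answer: 3699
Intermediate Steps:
Z(T) = 4/3 + T²/3
(Z(-6) - 1*59)*(-5*0*(-3) + (-34 - 1*47)) = ((4/3 + (⅓)*(-6)²) - 1*59)*(-5*0*(-3) + (-34 - 1*47)) = ((4/3 + (⅓)*36) - 59)*(0*(-3) + (-34 - 47)) = ((4/3 + 12) - 59)*(0 - 81) = (40/3 - 59)*(-81) = -137/3*(-81) = 3699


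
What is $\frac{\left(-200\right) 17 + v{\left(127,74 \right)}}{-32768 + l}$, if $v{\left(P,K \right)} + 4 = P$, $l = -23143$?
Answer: $\frac{3277}{55911} \approx 0.058611$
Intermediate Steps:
$v{\left(P,K \right)} = -4 + P$
$\frac{\left(-200\right) 17 + v{\left(127,74 \right)}}{-32768 + l} = \frac{\left(-200\right) 17 + \left(-4 + 127\right)}{-32768 - 23143} = \frac{-3400 + 123}{-55911} = \left(-3277\right) \left(- \frac{1}{55911}\right) = \frac{3277}{55911}$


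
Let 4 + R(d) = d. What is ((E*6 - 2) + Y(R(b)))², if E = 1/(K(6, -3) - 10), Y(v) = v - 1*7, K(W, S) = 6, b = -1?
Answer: 961/4 ≈ 240.25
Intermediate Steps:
R(d) = -4 + d
Y(v) = -7 + v (Y(v) = v - 7 = -7 + v)
E = -¼ (E = 1/(6 - 10) = 1/(-4) = -¼ ≈ -0.25000)
((E*6 - 2) + Y(R(b)))² = ((-¼*6 - 2) + (-7 + (-4 - 1)))² = ((-3/2 - 2) + (-7 - 5))² = (-7/2 - 12)² = (-31/2)² = 961/4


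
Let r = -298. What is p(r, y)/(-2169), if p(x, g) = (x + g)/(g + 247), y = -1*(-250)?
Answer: 16/359331 ≈ 4.4527e-5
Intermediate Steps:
y = 250
p(x, g) = (g + x)/(247 + g)
p(r, y)/(-2169) = ((250 - 298)/(247 + 250))/(-2169) = (-48/497)*(-1/2169) = ((1/497)*(-48))*(-1/2169) = -48/497*(-1/2169) = 16/359331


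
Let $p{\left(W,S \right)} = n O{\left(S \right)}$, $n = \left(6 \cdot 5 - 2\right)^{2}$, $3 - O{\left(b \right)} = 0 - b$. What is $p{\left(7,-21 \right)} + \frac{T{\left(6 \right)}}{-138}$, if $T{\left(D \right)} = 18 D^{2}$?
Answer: $- \frac{324684}{23} \approx -14117.0$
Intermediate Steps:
$O{\left(b \right)} = 3 + b$ ($O{\left(b \right)} = 3 - \left(0 - b\right) = 3 - - b = 3 + b$)
$n = 784$ ($n = \left(30 - 2\right)^{2} = 28^{2} = 784$)
$p{\left(W,S \right)} = 2352 + 784 S$ ($p{\left(W,S \right)} = 784 \left(3 + S\right) = 2352 + 784 S$)
$p{\left(7,-21 \right)} + \frac{T{\left(6 \right)}}{-138} = \left(2352 + 784 \left(-21\right)\right) + \frac{18 \cdot 6^{2}}{-138} = \left(2352 - 16464\right) - \frac{18 \cdot 36}{138} = -14112 - \frac{108}{23} = - \frac{324684}{23}$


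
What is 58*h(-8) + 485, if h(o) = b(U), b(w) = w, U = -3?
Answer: 311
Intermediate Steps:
h(o) = -3
58*h(-8) + 485 = 58*(-3) + 485 = -174 + 485 = 311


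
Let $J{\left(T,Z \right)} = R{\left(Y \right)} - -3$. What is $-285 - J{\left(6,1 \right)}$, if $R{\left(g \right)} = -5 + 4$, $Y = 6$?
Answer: $-287$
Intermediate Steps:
$R{\left(g \right)} = -1$
$J{\left(T,Z \right)} = 2$ ($J{\left(T,Z \right)} = -1 - -3 = -1 + 3 = 2$)
$-285 - J{\left(6,1 \right)} = -285 - 2 = -287$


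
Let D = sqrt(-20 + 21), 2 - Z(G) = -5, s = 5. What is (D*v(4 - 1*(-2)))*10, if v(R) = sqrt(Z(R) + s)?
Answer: 20*sqrt(3) ≈ 34.641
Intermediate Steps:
Z(G) = 7 (Z(G) = 2 - 1*(-5) = 2 + 5 = 7)
D = 1 (D = sqrt(1) = 1)
v(R) = 2*sqrt(3) (v(R) = sqrt(7 + 5) = sqrt(12) = 2*sqrt(3))
(D*v(4 - 1*(-2)))*10 = (1*(2*sqrt(3)))*10 = (2*sqrt(3))*10 = 20*sqrt(3)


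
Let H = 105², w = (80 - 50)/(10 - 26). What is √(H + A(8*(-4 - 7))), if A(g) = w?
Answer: √176370/4 ≈ 104.99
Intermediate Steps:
w = -15/8 (w = 30/(-16) = 30*(-1/16) = -15/8 ≈ -1.8750)
H = 11025
A(g) = -15/8
√(H + A(8*(-4 - 7))) = √(11025 - 15/8) = √(88185/8) = √176370/4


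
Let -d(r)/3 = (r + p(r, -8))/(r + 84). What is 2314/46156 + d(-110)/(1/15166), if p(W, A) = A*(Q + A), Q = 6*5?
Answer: -11550030127/23078 ≈ -5.0048e+5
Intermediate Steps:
Q = 30
p(W, A) = A*(30 + A)
d(r) = -3*(-176 + r)/(84 + r) (d(r) = -3*(r - 8*(30 - 8))/(r + 84) = -3*(r - 8*22)/(84 + r) = -3*(r - 176)/(84 + r) = -3*(-176 + r)/(84 + r))
2314/46156 + d(-110)/(1/15166) = 2314/46156 + (3*(176 - 1*(-110))/(84 - 110))/(1/15166) = 2314*(1/46156) + (3*(176 + 110)/(-26))/(1/15166) = 1157/23078 + (3*(-1/26)*286)*15166 = 1157/23078 - 33*15166 = 1157/23078 - 500478 = -11550030127/23078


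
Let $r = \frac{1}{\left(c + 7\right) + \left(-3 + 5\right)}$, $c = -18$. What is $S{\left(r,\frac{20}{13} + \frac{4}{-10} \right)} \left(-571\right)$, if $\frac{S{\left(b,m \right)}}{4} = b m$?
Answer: $\frac{169016}{585} \approx 288.92$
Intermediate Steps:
$r = - \frac{1}{9}$ ($r = \frac{1}{\left(-18 + 7\right) + \left(-3 + 5\right)} = \frac{1}{-11 + 2} = \frac{1}{-9} = - \frac{1}{9} \approx -0.11111$)
$S{\left(b,m \right)} = 4 b m$
$S{\left(r,\frac{20}{13} + \frac{4}{-10} \right)} \left(-571\right) = 4 \left(- \frac{1}{9}\right) \left(\frac{20}{13} + \frac{4}{-10}\right) \left(-571\right) = 4 \left(- \frac{1}{9}\right) \left(20 \cdot \frac{1}{13} + 4 \left(- \frac{1}{10}\right)\right) \left(-571\right) = 4 \left(- \frac{1}{9}\right) \left(\frac{20}{13} - \frac{2}{5}\right) \left(-571\right) = 4 \left(- \frac{1}{9}\right) \frac{74}{65} \left(-571\right) = \left(- \frac{296}{585}\right) \left(-571\right) = \frac{169016}{585}$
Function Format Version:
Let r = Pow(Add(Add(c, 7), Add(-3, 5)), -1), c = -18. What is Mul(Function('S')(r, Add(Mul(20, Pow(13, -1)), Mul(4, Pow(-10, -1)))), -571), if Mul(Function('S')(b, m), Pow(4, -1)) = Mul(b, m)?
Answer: Rational(169016, 585) ≈ 288.92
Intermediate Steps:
r = Rational(-1, 9) (r = Pow(Add(Add(-18, 7), Add(-3, 5)), -1) = Pow(Add(-11, 2), -1) = Pow(-9, -1) = Rational(-1, 9) ≈ -0.11111)
Function('S')(b, m) = Mul(4, b, m) (Function('S')(b, m) = Mul(4, Mul(b, m)) = Mul(4, b, m))
Mul(Function('S')(r, Add(Mul(20, Pow(13, -1)), Mul(4, Pow(-10, -1)))), -571) = Mul(Mul(4, Rational(-1, 9), Add(Mul(20, Pow(13, -1)), Mul(4, Pow(-10, -1)))), -571) = Mul(Mul(4, Rational(-1, 9), Add(Mul(20, Rational(1, 13)), Mul(4, Rational(-1, 10)))), -571) = Mul(Mul(4, Rational(-1, 9), Add(Rational(20, 13), Rational(-2, 5))), -571) = Mul(Mul(4, Rational(-1, 9), Rational(74, 65)), -571) = Mul(Rational(-296, 585), -571) = Rational(169016, 585)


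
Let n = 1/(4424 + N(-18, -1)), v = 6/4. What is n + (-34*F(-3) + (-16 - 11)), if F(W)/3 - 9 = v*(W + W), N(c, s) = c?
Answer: -118961/4406 ≈ -27.000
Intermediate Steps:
v = 3/2 (v = 6*(1/4) = 3/2 ≈ 1.5000)
n = 1/4406 (n = 1/(4424 - 18) = 1/4406 ≈ 0.00022696)
F(W) = 27 + 9*W (F(W) = 27 + 3*(3*(W + W)/2) = 27 + 3*(3*(2*W)/2) = 27 + 3*(3*W) = 27 + 9*W)
n + (-34*F(-3) + (-16 - 11)) = 1/4406 + (-34*(27 + 9*(-3)) + (-16 - 11)) = 1/4406 + (-34*(27 - 27) - 27) = 1/4406 + (-34*0 - 27) = 1/4406 + (0 - 27) = 1/4406 - 27 = -118961/4406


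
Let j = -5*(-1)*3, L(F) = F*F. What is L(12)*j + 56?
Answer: 2216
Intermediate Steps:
L(F) = F**2
j = 15 (j = 5*3 = 15)
L(12)*j + 56 = 12**2*15 + 56 = 144*15 + 56 = 2160 + 56 = 2216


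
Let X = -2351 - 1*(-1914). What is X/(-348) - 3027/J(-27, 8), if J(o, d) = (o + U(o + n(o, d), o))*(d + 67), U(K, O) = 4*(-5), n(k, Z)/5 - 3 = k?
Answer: 864607/408900 ≈ 2.1145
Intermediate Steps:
n(k, Z) = 15 + 5*k
X = -437 (X = -2351 + 1914 = -437)
U(K, O) = -20
J(o, d) = (-20 + o)*(67 + d) (J(o, d) = (o - 20)*(d + 67) = (-20 + o)*(67 + d))
X/(-348) - 3027/J(-27, 8) = -437/(-348) - 3027/(-1340 - 20*8 + 67*(-27) + 8*(-27)) = -437*(-1/348) - 3027/(-1340 - 160 - 1809 - 216) = 437/348 - 3027/(-3525) = 437/348 - 3027*(-1/3525) = 437/348 + 1009/1175 = 864607/408900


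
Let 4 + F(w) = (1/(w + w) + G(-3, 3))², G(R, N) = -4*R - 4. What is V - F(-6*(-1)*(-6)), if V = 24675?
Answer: 127605311/5184 ≈ 24615.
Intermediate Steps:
G(R, N) = -4 - 4*R
F(w) = -4 + (8 + 1/(2*w))² (F(w) = -4 + (1/(w + w) + (-4 - 4*(-3)))² = -4 + (1/(2*w) + (-4 + 12))² = -4 + (1/(2*w) + 8)² = -4 + (8 + 1/(2*w))²)
V - F(-6*(-1)*(-6)) = 24675 - (60 + 8/((-6*(-1)*(-6))) + 1/(4*(-6*(-1)*(-6))²)) = 24675 - (60 + 8/((6*(-6))) + 1/(4*(6*(-6))²)) = 24675 - (60 + 8/(-36) + (¼)/(-36)²) = 24675 - (60 + 8*(-1/36) + (¼)*(1/1296)) = 24675 - (60 - 2/9 + 1/5184) = 24675 - 1*309889/5184 = 24675 - 309889/5184 = 127605311/5184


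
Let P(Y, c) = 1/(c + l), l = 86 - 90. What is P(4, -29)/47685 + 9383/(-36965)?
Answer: -2953034536/11633661765 ≈ -0.25384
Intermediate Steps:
l = -4
P(Y, c) = 1/(-4 + c) (P(Y, c) = 1/(c - 4) = 1/(-4 + c))
P(4, -29)/47685 + 9383/(-36965) = 1/(-4 - 29*47685) + 9383/(-36965) = (1/47685)/(-33) + 9383*(-1/36965) = -1/33*1/47685 - 9383/36965 = -1/1573605 - 9383/36965 = -2953034536/11633661765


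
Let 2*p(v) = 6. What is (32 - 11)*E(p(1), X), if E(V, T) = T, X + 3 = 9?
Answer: 126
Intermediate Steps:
X = 6 (X = -3 + 9 = 6)
p(v) = 3 (p(v) = (½)*6 = 3)
(32 - 11)*E(p(1), X) = (32 - 11)*6 = 21*6 = 126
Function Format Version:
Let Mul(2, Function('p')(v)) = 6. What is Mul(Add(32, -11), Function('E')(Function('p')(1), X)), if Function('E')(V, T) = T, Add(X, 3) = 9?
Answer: 126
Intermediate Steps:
X = 6 (X = Add(-3, 9) = 6)
Function('p')(v) = 3 (Function('p')(v) = Mul(Rational(1, 2), 6) = 3)
Mul(Add(32, -11), Function('E')(Function('p')(1), X)) = Mul(Add(32, -11), 6) = Mul(21, 6) = 126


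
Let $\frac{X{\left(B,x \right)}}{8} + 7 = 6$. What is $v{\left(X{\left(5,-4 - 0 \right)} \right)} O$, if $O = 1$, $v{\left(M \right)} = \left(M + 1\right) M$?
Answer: $56$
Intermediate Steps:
$X{\left(B,x \right)} = -8$ ($X{\left(B,x \right)} = -56 + 8 \cdot 6 = -56 + 48 = -8$)
$v{\left(M \right)} = M \left(1 + M\right)$ ($v{\left(M \right)} = \left(1 + M\right) M = M \left(1 + M\right)$)
$v{\left(X{\left(5,-4 - 0 \right)} \right)} O = - 8 \left(1 - 8\right) 1 = \left(-8\right) \left(-7\right) 1 = 56 \cdot 1 = 56$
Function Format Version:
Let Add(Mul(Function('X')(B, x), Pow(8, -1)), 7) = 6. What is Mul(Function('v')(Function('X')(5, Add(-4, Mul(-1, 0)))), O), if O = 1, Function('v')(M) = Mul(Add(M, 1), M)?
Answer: 56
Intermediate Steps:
Function('X')(B, x) = -8 (Function('X')(B, x) = Add(-56, Mul(8, 6)) = Add(-56, 48) = -8)
Function('v')(M) = Mul(M, Add(1, M)) (Function('v')(M) = Mul(Add(1, M), M) = Mul(M, Add(1, M)))
Mul(Function('v')(Function('X')(5, Add(-4, Mul(-1, 0)))), O) = Mul(Mul(-8, Add(1, -8)), 1) = Mul(Mul(-8, -7), 1) = Mul(56, 1) = 56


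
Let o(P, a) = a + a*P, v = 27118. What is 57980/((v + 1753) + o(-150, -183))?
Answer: 28990/28069 ≈ 1.0328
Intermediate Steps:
o(P, a) = a + P*a
57980/((v + 1753) + o(-150, -183)) = 57980/((27118 + 1753) - 183*(1 - 150)) = 57980/(28871 - 183*(-149)) = 57980/(28871 + 27267) = 57980/56138 = 57980*(1/56138) = 28990/28069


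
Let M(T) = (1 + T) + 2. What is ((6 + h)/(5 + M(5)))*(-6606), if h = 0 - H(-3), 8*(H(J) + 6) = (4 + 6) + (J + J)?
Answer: -75969/13 ≈ -5843.8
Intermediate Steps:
H(J) = -19/4 + J/4 (H(J) = -6 + ((4 + 6) + (J + J))/8 = -6 + (10 + 2*J)/8 = -6 + (5/4 + J/4) = -19/4 + J/4)
h = 11/2 (h = 0 - (-19/4 + (1/4)*(-3)) = 0 - (-19/4 - 3/4) = 0 - 1*(-11/2) = 0 + 11/2 = 11/2 ≈ 5.5000)
M(T) = 3 + T
((6 + h)/(5 + M(5)))*(-6606) = ((6 + 11/2)/(5 + (3 + 5)))*(-6606) = (23/(2*(5 + 8)))*(-6606) = ((23/2)/13)*(-6606) = ((23/2)*(1/13))*(-6606) = (23/26)*(-6606) = -75969/13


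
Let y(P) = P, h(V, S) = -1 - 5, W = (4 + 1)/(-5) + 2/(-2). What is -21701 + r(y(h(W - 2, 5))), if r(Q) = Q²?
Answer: -21665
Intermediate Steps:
W = -2 (W = 5*(-⅕) + 2*(-½) = -1 - 1 = -2)
h(V, S) = -6
-21701 + r(y(h(W - 2, 5))) = -21701 + (-6)² = -21701 + 36 = -21665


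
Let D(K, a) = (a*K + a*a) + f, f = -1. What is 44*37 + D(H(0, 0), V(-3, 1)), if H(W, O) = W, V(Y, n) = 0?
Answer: 1627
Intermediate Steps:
D(K, a) = -1 + a² + K*a (D(K, a) = (a*K + a*a) - 1 = (K*a + a²) - 1 = (a² + K*a) - 1 = -1 + a² + K*a)
44*37 + D(H(0, 0), V(-3, 1)) = 44*37 + (-1 + 0² + 0*0) = 1628 + (-1 + 0 + 0) = 1628 - 1 = 1627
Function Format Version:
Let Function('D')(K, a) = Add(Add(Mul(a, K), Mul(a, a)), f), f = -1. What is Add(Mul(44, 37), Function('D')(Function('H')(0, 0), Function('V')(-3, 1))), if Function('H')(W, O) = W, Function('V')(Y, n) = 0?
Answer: 1627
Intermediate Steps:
Function('D')(K, a) = Add(-1, Pow(a, 2), Mul(K, a)) (Function('D')(K, a) = Add(Add(Mul(a, K), Mul(a, a)), -1) = Add(Add(Mul(K, a), Pow(a, 2)), -1) = Add(Add(Pow(a, 2), Mul(K, a)), -1) = Add(-1, Pow(a, 2), Mul(K, a)))
Add(Mul(44, 37), Function('D')(Function('H')(0, 0), Function('V')(-3, 1))) = Add(Mul(44, 37), Add(-1, Pow(0, 2), Mul(0, 0))) = Add(1628, Add(-1, 0, 0)) = Add(1628, -1) = 1627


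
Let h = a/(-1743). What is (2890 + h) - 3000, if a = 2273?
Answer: -194003/1743 ≈ -111.30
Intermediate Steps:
h = -2273/1743 (h = 2273/(-1743) = 2273*(-1/1743) = -2273/1743 ≈ -1.3041)
(2890 + h) - 3000 = (2890 - 2273/1743) - 3000 = 5034997/1743 - 3000 = -194003/1743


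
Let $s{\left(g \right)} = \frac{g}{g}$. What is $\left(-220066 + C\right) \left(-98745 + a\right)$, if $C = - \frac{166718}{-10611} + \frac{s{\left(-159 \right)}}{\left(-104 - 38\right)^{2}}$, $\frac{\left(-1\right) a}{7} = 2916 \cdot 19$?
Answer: $\frac{7636277398525712291}{71320068} \approx 1.0707 \cdot 10^{11}$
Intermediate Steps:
$s{\left(g \right)} = 1$
$a = -387828$ ($a = - 7 \cdot 2916 \cdot 19 = \left(-7\right) 55404 = -387828$)
$C = \frac{3361712363}{213960204}$ ($C = - \frac{166718}{-10611} + 1 \frac{1}{\left(-104 - 38\right)^{2}} = \left(-166718\right) \left(- \frac{1}{10611}\right) + 1 \frac{1}{\left(-142\right)^{2}} = \frac{166718}{10611} + 1 \cdot \frac{1}{20164} = \frac{166718}{10611} + \frac{1}{20164} = \frac{3361712363}{213960204} \approx 15.712$)
$\left(-220066 + C\right) \left(-98745 + a\right) = \left(-220066 + \frac{3361712363}{213960204}\right) \left(-98745 - 387828\right) = \left(- \frac{47082004541101}{213960204}\right) \left(-486573\right) = \frac{7636277398525712291}{71320068}$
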